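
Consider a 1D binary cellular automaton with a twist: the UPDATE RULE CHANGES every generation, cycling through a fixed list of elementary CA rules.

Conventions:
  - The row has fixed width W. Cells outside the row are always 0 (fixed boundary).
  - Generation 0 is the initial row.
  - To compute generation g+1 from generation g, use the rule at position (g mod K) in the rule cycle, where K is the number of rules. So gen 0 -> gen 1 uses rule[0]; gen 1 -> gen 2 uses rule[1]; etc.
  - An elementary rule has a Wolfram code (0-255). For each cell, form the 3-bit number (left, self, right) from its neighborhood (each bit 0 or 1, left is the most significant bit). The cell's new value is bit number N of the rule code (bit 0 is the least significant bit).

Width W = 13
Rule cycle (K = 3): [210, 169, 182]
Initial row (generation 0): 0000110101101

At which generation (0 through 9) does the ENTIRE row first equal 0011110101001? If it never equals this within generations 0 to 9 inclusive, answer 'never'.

Answer: never

Derivation:
Gen 0: 0000110101101
Gen 1 (rule 210): 0001010000100
Gen 2 (rule 169): 1100100110001
Gen 3 (rule 182): 0011111001011
Gen 4 (rule 210): 0101111110001
Gen 5 (rule 169): 0011111100100
Gen 6 (rule 182): 0101111011110
Gen 7 (rule 210): 1000111001111
Gen 8 (rule 169): 0010110001110
Gen 9 (rule 182): 0111001010101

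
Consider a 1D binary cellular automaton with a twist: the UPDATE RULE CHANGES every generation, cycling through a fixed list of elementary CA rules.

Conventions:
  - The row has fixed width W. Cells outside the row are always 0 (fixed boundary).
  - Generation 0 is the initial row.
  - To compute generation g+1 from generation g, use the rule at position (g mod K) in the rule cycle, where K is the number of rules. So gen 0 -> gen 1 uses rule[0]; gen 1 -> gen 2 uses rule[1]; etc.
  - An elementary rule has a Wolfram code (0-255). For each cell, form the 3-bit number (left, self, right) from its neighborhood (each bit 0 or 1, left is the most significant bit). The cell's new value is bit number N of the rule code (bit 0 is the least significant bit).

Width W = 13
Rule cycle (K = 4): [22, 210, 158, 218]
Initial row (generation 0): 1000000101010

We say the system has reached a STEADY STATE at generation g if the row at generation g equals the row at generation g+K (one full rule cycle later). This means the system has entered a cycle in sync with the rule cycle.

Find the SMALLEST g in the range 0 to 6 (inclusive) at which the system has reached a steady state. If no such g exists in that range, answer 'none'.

Gen 0: 1000000101010
Gen 1 (rule 22): 1100001101011
Gen 2 (rule 210): 0110010100001
Gen 3 (rule 158): 1101110110011
Gen 4 (rule 218): 1101110111111
Gen 5 (rule 22): 0000000000000
Gen 6 (rule 210): 0000000000000
Gen 7 (rule 158): 0000000000000
Gen 8 (rule 218): 0000000000000
Gen 9 (rule 22): 0000000000000
Gen 10 (rule 210): 0000000000000

Answer: 5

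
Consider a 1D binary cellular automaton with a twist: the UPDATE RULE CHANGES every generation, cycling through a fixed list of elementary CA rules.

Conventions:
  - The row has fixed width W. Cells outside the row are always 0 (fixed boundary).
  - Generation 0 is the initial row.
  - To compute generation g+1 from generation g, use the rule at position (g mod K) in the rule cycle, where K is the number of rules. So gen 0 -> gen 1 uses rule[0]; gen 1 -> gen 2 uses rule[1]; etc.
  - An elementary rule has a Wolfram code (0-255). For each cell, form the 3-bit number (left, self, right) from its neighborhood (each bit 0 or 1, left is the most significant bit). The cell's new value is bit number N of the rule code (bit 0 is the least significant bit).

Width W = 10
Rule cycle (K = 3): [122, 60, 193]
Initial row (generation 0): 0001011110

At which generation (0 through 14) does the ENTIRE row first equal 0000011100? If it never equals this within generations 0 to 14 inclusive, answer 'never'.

Answer: never

Derivation:
Gen 0: 0001011110
Gen 1 (rule 122): 0010110011
Gen 2 (rule 60): 0011101010
Gen 3 (rule 193): 1001100000
Gen 4 (rule 122): 0111110000
Gen 5 (rule 60): 0100001000
Gen 6 (rule 193): 0001100011
Gen 7 (rule 122): 0011110111
Gen 8 (rule 60): 0010001100
Gen 9 (rule 193): 1000100101
Gen 10 (rule 122): 0101011010
Gen 11 (rule 60): 0111110111
Gen 12 (rule 193): 0011110011
Gen 13 (rule 122): 0110011111
Gen 14 (rule 60): 0101010000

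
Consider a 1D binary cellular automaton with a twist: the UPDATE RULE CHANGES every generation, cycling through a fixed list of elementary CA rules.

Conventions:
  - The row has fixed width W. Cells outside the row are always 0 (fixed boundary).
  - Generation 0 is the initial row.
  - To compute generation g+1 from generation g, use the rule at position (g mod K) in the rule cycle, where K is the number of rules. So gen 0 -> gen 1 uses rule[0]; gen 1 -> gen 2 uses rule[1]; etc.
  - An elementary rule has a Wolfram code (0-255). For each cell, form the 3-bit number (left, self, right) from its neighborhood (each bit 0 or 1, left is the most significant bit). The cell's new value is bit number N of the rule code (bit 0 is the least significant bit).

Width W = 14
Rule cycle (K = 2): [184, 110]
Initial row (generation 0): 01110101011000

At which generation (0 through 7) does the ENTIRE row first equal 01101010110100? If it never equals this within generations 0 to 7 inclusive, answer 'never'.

Gen 0: 01110101011000
Gen 1 (rule 184): 01101010110100
Gen 2 (rule 110): 11111111111100
Gen 3 (rule 184): 11111111111010
Gen 4 (rule 110): 10000000001110
Gen 5 (rule 184): 01000000001101
Gen 6 (rule 110): 11000000011111
Gen 7 (rule 184): 10100000011110

Answer: 1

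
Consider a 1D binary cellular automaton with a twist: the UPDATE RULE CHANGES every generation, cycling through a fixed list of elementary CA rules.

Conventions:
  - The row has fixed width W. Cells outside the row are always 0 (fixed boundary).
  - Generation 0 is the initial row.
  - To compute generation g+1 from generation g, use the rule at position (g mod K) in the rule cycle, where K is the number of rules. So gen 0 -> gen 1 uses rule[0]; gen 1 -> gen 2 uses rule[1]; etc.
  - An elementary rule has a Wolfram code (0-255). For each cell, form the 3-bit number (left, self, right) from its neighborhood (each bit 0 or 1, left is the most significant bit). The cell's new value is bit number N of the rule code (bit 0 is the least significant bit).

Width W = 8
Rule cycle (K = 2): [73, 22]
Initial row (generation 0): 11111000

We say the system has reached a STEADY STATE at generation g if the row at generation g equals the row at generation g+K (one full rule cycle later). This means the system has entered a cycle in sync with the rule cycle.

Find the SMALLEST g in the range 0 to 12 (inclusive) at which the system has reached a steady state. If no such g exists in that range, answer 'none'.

Answer: 4

Derivation:
Gen 0: 11111000
Gen 1 (rule 73): 10001011
Gen 2 (rule 22): 11011000
Gen 3 (rule 73): 11011011
Gen 4 (rule 22): 00000000
Gen 5 (rule 73): 11111111
Gen 6 (rule 22): 00000000
Gen 7 (rule 73): 11111111
Gen 8 (rule 22): 00000000
Gen 9 (rule 73): 11111111
Gen 10 (rule 22): 00000000
Gen 11 (rule 73): 11111111
Gen 12 (rule 22): 00000000
Gen 13 (rule 73): 11111111
Gen 14 (rule 22): 00000000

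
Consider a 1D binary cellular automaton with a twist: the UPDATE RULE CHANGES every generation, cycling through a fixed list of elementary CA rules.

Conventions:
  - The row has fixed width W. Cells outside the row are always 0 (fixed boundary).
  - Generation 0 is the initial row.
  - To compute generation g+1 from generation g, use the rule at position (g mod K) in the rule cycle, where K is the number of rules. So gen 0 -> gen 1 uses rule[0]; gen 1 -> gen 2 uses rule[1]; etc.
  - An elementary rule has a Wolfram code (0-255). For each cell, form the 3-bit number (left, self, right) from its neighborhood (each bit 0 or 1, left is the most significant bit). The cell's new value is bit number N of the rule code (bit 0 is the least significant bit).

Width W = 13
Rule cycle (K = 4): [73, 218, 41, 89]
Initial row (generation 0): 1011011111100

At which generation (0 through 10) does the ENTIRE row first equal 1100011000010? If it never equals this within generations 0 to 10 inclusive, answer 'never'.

Answer: 7

Derivation:
Gen 0: 1011011111100
Gen 1 (rule 73): 0011010000101
Gen 2 (rule 218): 0111001001000
Gen 3 (rule 41): 0100000000011
Gen 4 (rule 89): 0011111111011
Gen 5 (rule 73): 1010000001011
Gen 6 (rule 218): 0001000010011
Gen 7 (rule 41): 1100011000010
Gen 8 (rule 89): 1111011111001
Gen 9 (rule 73): 1001010001000
Gen 10 (rule 218): 0110001010100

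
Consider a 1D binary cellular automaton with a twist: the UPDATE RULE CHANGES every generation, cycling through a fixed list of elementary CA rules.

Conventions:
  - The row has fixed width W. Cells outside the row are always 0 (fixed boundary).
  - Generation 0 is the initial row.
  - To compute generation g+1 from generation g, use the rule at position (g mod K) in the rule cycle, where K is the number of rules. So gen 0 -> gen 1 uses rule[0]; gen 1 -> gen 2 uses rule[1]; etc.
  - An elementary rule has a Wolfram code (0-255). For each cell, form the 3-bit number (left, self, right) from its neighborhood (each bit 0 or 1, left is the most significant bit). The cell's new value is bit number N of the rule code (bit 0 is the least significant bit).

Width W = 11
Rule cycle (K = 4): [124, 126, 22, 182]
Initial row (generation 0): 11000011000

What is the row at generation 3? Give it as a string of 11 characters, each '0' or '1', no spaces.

Gen 0: 11000011000
Gen 1 (rule 124): 11100011100
Gen 2 (rule 126): 10110110110
Gen 3 (rule 22): 10000000001

Answer: 10000000001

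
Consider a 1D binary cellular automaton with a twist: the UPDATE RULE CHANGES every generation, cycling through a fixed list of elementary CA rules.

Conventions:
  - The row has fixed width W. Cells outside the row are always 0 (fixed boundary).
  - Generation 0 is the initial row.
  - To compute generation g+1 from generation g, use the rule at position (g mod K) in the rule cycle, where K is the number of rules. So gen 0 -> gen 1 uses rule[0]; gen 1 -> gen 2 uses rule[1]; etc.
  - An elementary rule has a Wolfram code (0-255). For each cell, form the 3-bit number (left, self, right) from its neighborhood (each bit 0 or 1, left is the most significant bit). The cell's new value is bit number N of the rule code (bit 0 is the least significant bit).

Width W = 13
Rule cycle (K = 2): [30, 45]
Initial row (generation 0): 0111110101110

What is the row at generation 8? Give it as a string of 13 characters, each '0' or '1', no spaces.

Gen 0: 0111110101110
Gen 1 (rule 30): 1100000101001
Gen 2 (rule 45): 1001110111001
Gen 3 (rule 30): 1111000100111
Gen 4 (rule 45): 1000010100100
Gen 5 (rule 30): 1100110111110
Gen 6 (rule 45): 1000101100000
Gen 7 (rule 30): 1101101010000
Gen 8 (rule 45): 1011011110111

Answer: 1011011110111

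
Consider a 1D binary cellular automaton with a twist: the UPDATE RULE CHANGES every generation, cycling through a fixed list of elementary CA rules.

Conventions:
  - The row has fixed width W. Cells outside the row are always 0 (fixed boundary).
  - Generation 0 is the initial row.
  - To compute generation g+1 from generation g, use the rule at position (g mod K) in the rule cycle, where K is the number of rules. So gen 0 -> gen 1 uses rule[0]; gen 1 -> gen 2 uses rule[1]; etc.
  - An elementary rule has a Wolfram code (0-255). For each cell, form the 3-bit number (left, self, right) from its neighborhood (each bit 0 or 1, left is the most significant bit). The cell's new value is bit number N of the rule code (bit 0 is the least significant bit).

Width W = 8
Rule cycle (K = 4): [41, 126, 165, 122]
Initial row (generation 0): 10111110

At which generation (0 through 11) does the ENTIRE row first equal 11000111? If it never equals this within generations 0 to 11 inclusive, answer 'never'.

Gen 0: 10111110
Gen 1 (rule 41): 01100000
Gen 2 (rule 126): 11110000
Gen 3 (rule 165): 01100111
Gen 4 (rule 122): 11111101
Gen 5 (rule 41): 10000010
Gen 6 (rule 126): 11000111
Gen 7 (rule 165): 00010010
Gen 8 (rule 122): 00101101
Gen 9 (rule 41): 10011010
Gen 10 (rule 126): 11111111
Gen 11 (rule 165): 01111110

Answer: 6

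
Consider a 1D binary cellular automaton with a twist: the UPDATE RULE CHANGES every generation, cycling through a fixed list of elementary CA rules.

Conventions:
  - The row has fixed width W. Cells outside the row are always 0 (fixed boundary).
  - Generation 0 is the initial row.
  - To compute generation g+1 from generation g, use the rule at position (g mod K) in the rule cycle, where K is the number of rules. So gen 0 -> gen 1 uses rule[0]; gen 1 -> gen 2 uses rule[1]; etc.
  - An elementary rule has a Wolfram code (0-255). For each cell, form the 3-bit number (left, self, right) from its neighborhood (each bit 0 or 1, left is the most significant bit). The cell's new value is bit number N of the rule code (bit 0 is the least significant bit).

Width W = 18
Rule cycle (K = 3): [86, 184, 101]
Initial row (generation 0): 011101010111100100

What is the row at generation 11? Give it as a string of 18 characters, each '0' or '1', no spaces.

Answer: 011101010001101010

Derivation:
Gen 0: 011101010111100100
Gen 1 (rule 86): 100101010000111110
Gen 2 (rule 184): 010010101000111101
Gen 3 (rule 101): 010011111010000111
Gen 4 (rule 86): 111100001011001001
Gen 5 (rule 184): 111010000110100100
Gen 6 (rule 101): 001110110011100101
Gen 7 (rule 86): 010010011100111101
Gen 8 (rule 184): 001001011010111010
Gen 9 (rule 101): 101001101111001110
Gen 10 (rule 86): 101110100001110011
Gen 11 (rule 184): 011101010001101010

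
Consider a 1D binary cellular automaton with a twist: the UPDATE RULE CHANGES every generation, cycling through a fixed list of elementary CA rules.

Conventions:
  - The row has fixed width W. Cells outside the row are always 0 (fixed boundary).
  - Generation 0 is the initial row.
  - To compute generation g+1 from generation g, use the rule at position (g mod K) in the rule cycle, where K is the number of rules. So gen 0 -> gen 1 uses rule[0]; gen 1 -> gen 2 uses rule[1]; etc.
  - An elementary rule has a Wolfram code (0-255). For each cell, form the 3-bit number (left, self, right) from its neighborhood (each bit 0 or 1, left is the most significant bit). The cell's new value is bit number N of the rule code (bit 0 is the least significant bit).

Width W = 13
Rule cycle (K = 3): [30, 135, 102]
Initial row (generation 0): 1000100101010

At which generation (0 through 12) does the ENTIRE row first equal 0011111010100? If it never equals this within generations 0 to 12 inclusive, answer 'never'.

Gen 0: 1000100101010
Gen 1 (rule 30): 1101111101011
Gen 2 (rule 135): 0000111001000
Gen 3 (rule 102): 0001001011000
Gen 4 (rule 30): 0011111010100
Gen 5 (rule 135): 1101110010101
Gen 6 (rule 102): 0110010111111
Gen 7 (rule 30): 1101110100000
Gen 8 (rule 135): 0000100101111
Gen 9 (rule 102): 0001101110001
Gen 10 (rule 30): 0011001001011
Gen 11 (rule 135): 1100011011000
Gen 12 (rule 102): 0100101101000

Answer: 4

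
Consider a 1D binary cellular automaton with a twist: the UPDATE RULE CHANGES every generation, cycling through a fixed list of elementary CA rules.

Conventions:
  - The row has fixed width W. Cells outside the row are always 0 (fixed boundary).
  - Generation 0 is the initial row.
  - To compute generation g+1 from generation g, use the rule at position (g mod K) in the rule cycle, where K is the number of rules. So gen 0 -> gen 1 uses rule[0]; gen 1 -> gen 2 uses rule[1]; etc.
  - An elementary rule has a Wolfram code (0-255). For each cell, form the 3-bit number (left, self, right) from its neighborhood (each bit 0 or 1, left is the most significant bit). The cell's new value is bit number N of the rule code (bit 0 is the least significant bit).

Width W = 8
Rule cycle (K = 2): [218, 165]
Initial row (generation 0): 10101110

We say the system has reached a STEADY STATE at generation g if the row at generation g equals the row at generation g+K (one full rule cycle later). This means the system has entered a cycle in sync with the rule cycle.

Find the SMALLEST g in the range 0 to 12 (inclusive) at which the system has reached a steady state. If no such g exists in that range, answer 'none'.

Answer: 3

Derivation:
Gen 0: 10101110
Gen 1 (rule 218): 00001111
Gen 2 (rule 165): 11100110
Gen 3 (rule 218): 11111111
Gen 4 (rule 165): 01111110
Gen 5 (rule 218): 11111111
Gen 6 (rule 165): 01111110
Gen 7 (rule 218): 11111111
Gen 8 (rule 165): 01111110
Gen 9 (rule 218): 11111111
Gen 10 (rule 165): 01111110
Gen 11 (rule 218): 11111111
Gen 12 (rule 165): 01111110
Gen 13 (rule 218): 11111111
Gen 14 (rule 165): 01111110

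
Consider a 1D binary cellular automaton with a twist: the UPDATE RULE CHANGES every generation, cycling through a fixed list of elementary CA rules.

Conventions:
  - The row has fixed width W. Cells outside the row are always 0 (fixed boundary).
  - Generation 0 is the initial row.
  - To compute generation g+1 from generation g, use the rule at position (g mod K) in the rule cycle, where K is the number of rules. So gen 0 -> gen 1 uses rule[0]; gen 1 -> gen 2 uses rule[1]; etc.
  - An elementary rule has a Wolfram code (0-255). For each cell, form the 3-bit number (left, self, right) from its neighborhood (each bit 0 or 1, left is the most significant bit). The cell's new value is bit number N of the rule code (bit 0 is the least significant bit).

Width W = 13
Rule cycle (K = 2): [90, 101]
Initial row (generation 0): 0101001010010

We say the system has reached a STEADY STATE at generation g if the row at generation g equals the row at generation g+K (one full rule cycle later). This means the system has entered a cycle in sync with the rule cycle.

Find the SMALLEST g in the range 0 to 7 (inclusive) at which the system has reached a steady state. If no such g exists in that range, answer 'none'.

Answer: none

Derivation:
Gen 0: 0101001010010
Gen 1 (rule 90): 1000110001101
Gen 2 (rule 101): 1010010100111
Gen 3 (rule 90): 0001100011101
Gen 4 (rule 101): 1100101000111
Gen 5 (rule 90): 1111000101101
Gen 6 (rule 101): 0001010110111
Gen 7 (rule 90): 0010000110101
Gen 8 (rule 101): 1010110011111
Gen 9 (rule 90): 0000111110001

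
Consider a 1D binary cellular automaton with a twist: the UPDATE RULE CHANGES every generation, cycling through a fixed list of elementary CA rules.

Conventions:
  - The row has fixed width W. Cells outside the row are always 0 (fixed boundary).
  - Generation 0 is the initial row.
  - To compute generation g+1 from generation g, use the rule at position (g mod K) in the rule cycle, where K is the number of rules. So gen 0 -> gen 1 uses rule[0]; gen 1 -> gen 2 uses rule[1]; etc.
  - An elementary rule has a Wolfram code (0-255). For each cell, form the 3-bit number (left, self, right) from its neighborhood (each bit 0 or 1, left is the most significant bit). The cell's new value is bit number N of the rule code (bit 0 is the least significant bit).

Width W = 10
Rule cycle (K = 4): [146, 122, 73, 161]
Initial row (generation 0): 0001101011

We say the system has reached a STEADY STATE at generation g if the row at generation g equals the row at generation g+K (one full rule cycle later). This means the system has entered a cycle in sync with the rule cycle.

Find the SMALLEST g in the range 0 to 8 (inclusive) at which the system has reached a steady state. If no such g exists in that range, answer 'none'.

Answer: none

Derivation:
Gen 0: 0001101011
Gen 1 (rule 146): 0010000000
Gen 2 (rule 122): 0101000000
Gen 3 (rule 73): 0000011111
Gen 4 (rule 161): 1111001110
Gen 5 (rule 146): 0110110101
Gen 6 (rule 122): 1111111010
Gen 7 (rule 73): 1000001000
Gen 8 (rule 161): 0011100011
Gen 9 (rule 146): 0101010100
Gen 10 (rule 122): 1010101010
Gen 11 (rule 73): 0000000000
Gen 12 (rule 161): 1111111111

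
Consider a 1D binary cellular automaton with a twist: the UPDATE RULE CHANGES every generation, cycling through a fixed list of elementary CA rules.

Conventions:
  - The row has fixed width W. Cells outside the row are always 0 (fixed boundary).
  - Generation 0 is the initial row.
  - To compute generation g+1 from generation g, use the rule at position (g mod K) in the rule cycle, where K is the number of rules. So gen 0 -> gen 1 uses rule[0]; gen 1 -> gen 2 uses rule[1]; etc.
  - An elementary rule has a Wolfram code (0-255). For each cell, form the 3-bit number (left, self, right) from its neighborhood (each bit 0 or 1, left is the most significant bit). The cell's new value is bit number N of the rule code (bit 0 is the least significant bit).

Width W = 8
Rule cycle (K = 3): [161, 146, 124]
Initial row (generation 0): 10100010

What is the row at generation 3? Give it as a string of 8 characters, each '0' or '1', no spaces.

Gen 0: 10100010
Gen 1 (rule 161): 01001000
Gen 2 (rule 146): 10110100
Gen 3 (rule 124): 11111110

Answer: 11111110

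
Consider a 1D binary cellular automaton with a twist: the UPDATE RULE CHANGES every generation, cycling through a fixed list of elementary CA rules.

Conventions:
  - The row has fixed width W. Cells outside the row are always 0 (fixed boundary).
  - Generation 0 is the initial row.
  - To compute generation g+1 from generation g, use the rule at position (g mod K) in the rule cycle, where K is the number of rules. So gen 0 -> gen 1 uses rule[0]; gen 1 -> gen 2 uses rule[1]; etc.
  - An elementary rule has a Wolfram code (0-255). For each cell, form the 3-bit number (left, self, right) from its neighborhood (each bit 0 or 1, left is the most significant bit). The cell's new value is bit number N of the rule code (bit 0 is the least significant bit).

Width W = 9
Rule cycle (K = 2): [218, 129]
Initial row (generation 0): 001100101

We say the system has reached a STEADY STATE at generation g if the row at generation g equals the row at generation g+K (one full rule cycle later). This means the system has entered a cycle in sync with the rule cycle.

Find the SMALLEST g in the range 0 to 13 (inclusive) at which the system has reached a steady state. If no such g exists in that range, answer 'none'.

Answer: 3

Derivation:
Gen 0: 001100101
Gen 1 (rule 218): 011111000
Gen 2 (rule 129): 001110011
Gen 3 (rule 218): 011111111
Gen 4 (rule 129): 001111110
Gen 5 (rule 218): 011111111
Gen 6 (rule 129): 001111110
Gen 7 (rule 218): 011111111
Gen 8 (rule 129): 001111110
Gen 9 (rule 218): 011111111
Gen 10 (rule 129): 001111110
Gen 11 (rule 218): 011111111
Gen 12 (rule 129): 001111110
Gen 13 (rule 218): 011111111
Gen 14 (rule 129): 001111110
Gen 15 (rule 218): 011111111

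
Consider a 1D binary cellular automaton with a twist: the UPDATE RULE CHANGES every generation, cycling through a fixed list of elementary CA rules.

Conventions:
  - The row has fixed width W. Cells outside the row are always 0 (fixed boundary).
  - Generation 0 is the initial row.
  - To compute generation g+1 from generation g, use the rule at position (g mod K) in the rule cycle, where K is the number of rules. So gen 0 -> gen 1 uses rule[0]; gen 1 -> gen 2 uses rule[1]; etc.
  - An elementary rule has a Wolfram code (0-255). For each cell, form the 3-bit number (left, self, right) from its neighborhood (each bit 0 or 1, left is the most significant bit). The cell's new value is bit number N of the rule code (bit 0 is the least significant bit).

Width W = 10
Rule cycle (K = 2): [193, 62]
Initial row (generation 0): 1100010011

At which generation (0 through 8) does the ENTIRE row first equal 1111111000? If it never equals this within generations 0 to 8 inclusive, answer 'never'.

Answer: 6

Derivation:
Gen 0: 1100010011
Gen 1 (rule 193): 0101000001
Gen 2 (rule 62): 1111100011
Gen 3 (rule 193): 0111101001
Gen 4 (rule 62): 1100011111
Gen 5 (rule 193): 0101001111
Gen 6 (rule 62): 1111111000
Gen 7 (rule 193): 0111111011
Gen 8 (rule 62): 1100000110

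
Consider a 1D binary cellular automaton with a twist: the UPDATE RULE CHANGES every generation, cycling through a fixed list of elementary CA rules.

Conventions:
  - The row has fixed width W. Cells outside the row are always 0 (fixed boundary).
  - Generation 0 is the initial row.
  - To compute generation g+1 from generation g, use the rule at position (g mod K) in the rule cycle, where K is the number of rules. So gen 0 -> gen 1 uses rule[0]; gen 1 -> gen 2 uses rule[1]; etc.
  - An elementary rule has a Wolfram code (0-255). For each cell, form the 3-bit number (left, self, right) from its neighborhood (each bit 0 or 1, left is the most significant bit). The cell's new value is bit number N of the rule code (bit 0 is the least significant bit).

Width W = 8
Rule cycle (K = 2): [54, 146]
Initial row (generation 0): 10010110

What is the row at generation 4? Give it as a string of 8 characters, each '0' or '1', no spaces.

Answer: 01010110

Derivation:
Gen 0: 10010110
Gen 1 (rule 54): 11111001
Gen 2 (rule 146): 01110110
Gen 3 (rule 54): 10001001
Gen 4 (rule 146): 01010110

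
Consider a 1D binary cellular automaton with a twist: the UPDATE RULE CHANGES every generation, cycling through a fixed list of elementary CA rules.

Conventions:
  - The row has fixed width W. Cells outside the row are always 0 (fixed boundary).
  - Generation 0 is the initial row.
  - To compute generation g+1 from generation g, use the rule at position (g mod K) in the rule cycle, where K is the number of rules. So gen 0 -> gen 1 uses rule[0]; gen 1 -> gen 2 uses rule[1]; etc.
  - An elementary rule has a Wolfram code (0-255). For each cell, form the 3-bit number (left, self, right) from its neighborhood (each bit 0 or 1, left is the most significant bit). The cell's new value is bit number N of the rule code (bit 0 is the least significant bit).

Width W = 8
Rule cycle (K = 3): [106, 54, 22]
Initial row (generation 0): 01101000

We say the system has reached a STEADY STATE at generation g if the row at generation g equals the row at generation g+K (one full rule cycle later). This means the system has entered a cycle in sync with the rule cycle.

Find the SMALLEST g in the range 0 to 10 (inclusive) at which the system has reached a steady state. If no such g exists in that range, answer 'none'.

Gen 0: 01101000
Gen 1 (rule 106): 11110000
Gen 2 (rule 54): 00001000
Gen 3 (rule 22): 00011100
Gen 4 (rule 106): 00110100
Gen 5 (rule 54): 01001110
Gen 6 (rule 22): 11110001
Gen 7 (rule 106): 10010010
Gen 8 (rule 54): 11111111
Gen 9 (rule 22): 00000000
Gen 10 (rule 106): 00000000
Gen 11 (rule 54): 00000000
Gen 12 (rule 22): 00000000
Gen 13 (rule 106): 00000000

Answer: 9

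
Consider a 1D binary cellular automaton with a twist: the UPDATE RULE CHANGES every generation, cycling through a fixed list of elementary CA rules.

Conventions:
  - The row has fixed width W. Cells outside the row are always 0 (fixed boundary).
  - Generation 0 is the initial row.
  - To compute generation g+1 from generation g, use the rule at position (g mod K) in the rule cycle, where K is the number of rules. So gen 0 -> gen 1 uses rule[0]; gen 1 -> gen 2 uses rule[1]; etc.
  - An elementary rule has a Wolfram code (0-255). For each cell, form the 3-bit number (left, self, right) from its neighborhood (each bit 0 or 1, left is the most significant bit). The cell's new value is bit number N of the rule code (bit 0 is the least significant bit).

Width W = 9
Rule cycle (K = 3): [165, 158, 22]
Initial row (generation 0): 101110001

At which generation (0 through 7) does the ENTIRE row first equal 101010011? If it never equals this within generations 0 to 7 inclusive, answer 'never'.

Answer: never

Derivation:
Gen 0: 101110001
Gen 1 (rule 165): 110100101
Gen 2 (rule 158): 100111101
Gen 3 (rule 22): 111000001
Gen 4 (rule 165): 010011101
Gen 5 (rule 158): 111111001
Gen 6 (rule 22): 000000111
Gen 7 (rule 165): 111110010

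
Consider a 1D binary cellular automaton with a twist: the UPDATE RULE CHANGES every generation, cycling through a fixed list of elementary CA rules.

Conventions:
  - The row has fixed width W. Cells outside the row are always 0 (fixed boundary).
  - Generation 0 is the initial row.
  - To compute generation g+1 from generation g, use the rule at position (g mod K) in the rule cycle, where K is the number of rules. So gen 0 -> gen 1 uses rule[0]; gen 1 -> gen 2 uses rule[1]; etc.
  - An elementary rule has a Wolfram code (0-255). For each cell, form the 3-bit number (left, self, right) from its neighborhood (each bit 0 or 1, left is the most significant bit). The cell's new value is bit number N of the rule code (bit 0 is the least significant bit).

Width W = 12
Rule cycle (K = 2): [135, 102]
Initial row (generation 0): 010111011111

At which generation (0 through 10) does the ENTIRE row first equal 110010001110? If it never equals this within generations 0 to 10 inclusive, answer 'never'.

Answer: 1

Derivation:
Gen 0: 010111011111
Gen 1 (rule 135): 110010001110
Gen 2 (rule 102): 010110010010
Gen 3 (rule 135): 110000110110
Gen 4 (rule 102): 010001011010
Gen 5 (rule 135): 110111000010
Gen 6 (rule 102): 011001000110
Gen 7 (rule 135): 100011011000
Gen 8 (rule 102): 100101101000
Gen 9 (rule 135): 101100001011
Gen 10 (rule 102): 110100011101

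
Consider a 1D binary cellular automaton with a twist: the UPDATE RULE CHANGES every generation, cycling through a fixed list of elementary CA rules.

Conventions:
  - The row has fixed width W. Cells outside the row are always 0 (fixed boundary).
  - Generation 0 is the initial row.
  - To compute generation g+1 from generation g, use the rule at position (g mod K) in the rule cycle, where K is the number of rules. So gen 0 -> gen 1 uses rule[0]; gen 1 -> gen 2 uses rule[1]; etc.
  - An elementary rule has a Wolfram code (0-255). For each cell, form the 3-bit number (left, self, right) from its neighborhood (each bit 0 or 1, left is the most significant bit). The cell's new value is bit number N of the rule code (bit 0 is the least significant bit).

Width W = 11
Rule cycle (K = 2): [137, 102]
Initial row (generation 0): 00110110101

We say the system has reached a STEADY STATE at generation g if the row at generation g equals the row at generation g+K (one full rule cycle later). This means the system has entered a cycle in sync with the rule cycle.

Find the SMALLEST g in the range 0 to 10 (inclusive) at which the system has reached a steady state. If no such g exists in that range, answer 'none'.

Gen 0: 00110110101
Gen 1 (rule 137): 10100100000
Gen 2 (rule 102): 11101100000
Gen 3 (rule 137): 11001001111
Gen 4 (rule 102): 01011010001
Gen 5 (rule 137): 00010000100
Gen 6 (rule 102): 00110001100
Gen 7 (rule 137): 10100101001
Gen 8 (rule 102): 11101111011
Gen 9 (rule 137): 11001110010
Gen 10 (rule 102): 01010010110
Gen 11 (rule 137): 00000000100
Gen 12 (rule 102): 00000001100

Answer: none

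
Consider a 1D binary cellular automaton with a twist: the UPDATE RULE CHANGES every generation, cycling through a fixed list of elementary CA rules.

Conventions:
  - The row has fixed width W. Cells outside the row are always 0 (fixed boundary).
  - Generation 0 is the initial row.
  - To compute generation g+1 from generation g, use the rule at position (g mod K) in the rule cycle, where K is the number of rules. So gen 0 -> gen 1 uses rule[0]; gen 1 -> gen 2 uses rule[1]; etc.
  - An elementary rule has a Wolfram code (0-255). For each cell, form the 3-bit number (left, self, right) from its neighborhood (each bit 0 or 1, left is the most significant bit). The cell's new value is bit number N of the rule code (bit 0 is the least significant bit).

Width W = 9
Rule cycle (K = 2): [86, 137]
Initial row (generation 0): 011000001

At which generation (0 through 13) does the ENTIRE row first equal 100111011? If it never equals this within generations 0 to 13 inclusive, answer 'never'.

Answer: never

Derivation:
Gen 0: 011000001
Gen 1 (rule 86): 101100011
Gen 2 (rule 137): 001001010
Gen 3 (rule 86): 011111011
Gen 4 (rule 137): 011110010
Gen 5 (rule 86): 100011111
Gen 6 (rule 137): 001011110
Gen 7 (rule 86): 011000011
Gen 8 (rule 137): 010011010
Gen 9 (rule 86): 111101011
Gen 10 (rule 137): 111000010
Gen 11 (rule 86): 001100111
Gen 12 (rule 137): 101000110
Gen 13 (rule 86): 101101011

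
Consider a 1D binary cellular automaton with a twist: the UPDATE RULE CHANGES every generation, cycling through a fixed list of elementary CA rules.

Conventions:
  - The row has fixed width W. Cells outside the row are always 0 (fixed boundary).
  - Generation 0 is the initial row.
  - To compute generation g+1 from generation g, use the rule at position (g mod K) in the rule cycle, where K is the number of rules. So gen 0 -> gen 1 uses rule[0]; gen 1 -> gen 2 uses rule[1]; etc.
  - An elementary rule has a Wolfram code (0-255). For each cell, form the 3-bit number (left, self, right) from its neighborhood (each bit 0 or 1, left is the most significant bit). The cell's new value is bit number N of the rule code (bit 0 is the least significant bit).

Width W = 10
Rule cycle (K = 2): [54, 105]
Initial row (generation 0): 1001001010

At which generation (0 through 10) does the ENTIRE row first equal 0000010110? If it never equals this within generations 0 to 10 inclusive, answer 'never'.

Gen 0: 1001001010
Gen 1 (rule 54): 1111111111
Gen 2 (rule 105): 1000000001
Gen 3 (rule 54): 1100000011
Gen 4 (rule 105): 1101111011
Gen 5 (rule 54): 0010000100
Gen 6 (rule 105): 1000110001
Gen 7 (rule 54): 1101001011
Gen 8 (rule 105): 1110000111
Gen 9 (rule 54): 0001001000
Gen 10 (rule 105): 1100000011

Answer: never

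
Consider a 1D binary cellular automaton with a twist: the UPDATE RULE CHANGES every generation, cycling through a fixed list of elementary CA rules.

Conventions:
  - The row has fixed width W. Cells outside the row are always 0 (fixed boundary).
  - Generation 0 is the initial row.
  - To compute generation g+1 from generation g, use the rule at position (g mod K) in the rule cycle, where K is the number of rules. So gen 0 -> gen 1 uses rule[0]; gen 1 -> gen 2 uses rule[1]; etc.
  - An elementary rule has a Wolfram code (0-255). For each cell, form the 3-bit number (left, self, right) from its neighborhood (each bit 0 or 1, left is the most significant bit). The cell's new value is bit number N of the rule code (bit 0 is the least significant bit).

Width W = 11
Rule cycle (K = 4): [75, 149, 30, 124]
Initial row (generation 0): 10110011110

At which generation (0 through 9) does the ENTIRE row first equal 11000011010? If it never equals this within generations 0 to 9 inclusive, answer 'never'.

Answer: 3

Derivation:
Gen 0: 10110011110
Gen 1 (rule 75): 00110110010
Gen 2 (rule 149): 10000001011
Gen 3 (rule 30): 11000011010
Gen 4 (rule 124): 11100011111
Gen 5 (rule 75): 10101110001
Gen 6 (rule 149): 10100101101
Gen 7 (rule 30): 10111101001
Gen 8 (rule 124): 11100111101
Gen 9 (rule 75): 10101100100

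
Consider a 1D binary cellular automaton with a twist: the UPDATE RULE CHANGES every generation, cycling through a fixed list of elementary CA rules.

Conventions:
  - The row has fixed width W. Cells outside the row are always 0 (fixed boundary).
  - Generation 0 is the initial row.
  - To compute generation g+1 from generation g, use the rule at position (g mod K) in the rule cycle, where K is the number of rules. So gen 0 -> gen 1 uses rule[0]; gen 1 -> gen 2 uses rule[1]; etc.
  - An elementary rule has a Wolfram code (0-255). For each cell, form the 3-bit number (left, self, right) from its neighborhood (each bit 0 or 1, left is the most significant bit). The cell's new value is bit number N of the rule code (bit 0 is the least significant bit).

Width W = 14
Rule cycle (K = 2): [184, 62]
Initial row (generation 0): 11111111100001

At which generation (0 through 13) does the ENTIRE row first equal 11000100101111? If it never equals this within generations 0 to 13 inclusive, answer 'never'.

Answer: never

Derivation:
Gen 0: 11111111100001
Gen 1 (rule 184): 11111111010000
Gen 2 (rule 62): 10000000111000
Gen 3 (rule 184): 01000000110100
Gen 4 (rule 62): 11100001101110
Gen 5 (rule 184): 11010001011101
Gen 6 (rule 62): 10111011110011
Gen 7 (rule 184): 01110111101010
Gen 8 (rule 62): 11001100011111
Gen 9 (rule 184): 10101010011110
Gen 10 (rule 62): 11111111110001
Gen 11 (rule 184): 11111111101000
Gen 12 (rule 62): 10000000011100
Gen 13 (rule 184): 01000000011010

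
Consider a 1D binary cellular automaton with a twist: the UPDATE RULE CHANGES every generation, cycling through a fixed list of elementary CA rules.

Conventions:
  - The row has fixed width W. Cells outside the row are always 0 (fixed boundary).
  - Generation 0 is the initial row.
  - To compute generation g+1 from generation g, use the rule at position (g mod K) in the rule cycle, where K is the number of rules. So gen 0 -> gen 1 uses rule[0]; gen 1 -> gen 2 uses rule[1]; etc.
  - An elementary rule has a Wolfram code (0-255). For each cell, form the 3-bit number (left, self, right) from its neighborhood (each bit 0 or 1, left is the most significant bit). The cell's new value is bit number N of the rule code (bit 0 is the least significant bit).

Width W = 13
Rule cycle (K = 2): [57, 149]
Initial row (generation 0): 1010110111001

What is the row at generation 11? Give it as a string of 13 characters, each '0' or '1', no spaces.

Answer: 1001011010110

Derivation:
Gen 0: 1010110111001
Gen 1 (rule 57): 0101101100100
Gen 2 (rule 149): 0100000010111
Gen 3 (rule 57): 0011111001100
Gen 4 (rule 149): 1001110100011
Gen 5 (rule 57): 0101001011010
Gen 6 (rule 149): 0101101000011
Gen 7 (rule 57): 0011010111010
Gen 8 (rule 149): 1000010010011
Gen 9 (rule 57): 0111001001010
Gen 10 (rule 149): 0010101101011
Gen 11 (rule 57): 1001011010110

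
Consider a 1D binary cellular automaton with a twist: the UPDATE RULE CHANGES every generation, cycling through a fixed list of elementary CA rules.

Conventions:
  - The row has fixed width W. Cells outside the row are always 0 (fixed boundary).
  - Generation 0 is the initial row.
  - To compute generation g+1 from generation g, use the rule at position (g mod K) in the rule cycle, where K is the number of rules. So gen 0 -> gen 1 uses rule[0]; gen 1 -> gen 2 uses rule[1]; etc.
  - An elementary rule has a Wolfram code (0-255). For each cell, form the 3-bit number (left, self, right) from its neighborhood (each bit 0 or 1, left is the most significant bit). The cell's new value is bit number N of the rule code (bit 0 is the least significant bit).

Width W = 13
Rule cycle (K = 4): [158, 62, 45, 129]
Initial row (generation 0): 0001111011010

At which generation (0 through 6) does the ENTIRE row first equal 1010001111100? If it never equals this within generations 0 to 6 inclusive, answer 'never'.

Gen 0: 0001111011010
Gen 1 (rule 158): 0011110010011
Gen 2 (rule 62): 0110001111110
Gen 3 (rule 45): 0100101000000
Gen 4 (rule 129): 0000000011111
Gen 5 (rule 158): 0000000111110
Gen 6 (rule 62): 0000001100001

Answer: never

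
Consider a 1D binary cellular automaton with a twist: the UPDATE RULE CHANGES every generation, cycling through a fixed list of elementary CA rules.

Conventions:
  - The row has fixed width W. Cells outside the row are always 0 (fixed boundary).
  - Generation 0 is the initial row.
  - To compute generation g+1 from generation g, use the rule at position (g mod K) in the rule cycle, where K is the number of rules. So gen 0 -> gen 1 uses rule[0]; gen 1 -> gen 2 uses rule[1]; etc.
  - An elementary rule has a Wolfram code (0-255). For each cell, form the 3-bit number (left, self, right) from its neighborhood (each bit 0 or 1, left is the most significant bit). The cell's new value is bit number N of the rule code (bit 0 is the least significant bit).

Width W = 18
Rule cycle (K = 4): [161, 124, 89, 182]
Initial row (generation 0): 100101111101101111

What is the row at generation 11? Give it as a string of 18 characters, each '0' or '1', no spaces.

Answer: 010000110100000100

Derivation:
Gen 0: 100101111101101111
Gen 1 (rule 161): 000010111010010110
Gen 2 (rule 124): 000011101111011111
Gen 3 (rule 89): 111010101001010001
Gen 4 (rule 182): 010111111111111011
Gen 5 (rule 161): 001011111111110100
Gen 6 (rule 124): 001110000000011110
Gen 7 (rule 89): 101011111111010011
Gen 8 (rule 182): 111101111110111100
Gen 9 (rule 161): 011010111101011001
Gen 10 (rule 124): 011111100111111101
Gen 11 (rule 89): 010000110100000100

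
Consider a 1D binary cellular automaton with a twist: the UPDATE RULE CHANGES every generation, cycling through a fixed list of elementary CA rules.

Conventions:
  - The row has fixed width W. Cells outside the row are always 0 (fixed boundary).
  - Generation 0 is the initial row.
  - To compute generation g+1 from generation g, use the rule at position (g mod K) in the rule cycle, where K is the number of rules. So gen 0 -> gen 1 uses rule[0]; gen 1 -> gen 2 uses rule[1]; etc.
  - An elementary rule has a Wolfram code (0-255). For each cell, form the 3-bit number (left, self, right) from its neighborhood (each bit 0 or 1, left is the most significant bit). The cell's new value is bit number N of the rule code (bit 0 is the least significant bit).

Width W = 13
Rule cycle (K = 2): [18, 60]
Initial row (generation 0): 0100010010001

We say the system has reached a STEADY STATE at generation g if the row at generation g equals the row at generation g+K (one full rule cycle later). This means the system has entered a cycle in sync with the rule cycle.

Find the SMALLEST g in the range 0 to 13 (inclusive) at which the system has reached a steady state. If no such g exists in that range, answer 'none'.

Answer: 3

Derivation:
Gen 0: 0100010010001
Gen 1 (rule 18): 1010101101010
Gen 2 (rule 60): 1111111011111
Gen 3 (rule 18): 0000000000000
Gen 4 (rule 60): 0000000000000
Gen 5 (rule 18): 0000000000000
Gen 6 (rule 60): 0000000000000
Gen 7 (rule 18): 0000000000000
Gen 8 (rule 60): 0000000000000
Gen 9 (rule 18): 0000000000000
Gen 10 (rule 60): 0000000000000
Gen 11 (rule 18): 0000000000000
Gen 12 (rule 60): 0000000000000
Gen 13 (rule 18): 0000000000000
Gen 14 (rule 60): 0000000000000
Gen 15 (rule 18): 0000000000000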